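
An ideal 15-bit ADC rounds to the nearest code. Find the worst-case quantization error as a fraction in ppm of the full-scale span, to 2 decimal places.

15.26 ppm

Rounding → worst-case error = ½ LSB = V_FS/2^16, so 1e+06/65536 = 15.2588 ppm of full scale.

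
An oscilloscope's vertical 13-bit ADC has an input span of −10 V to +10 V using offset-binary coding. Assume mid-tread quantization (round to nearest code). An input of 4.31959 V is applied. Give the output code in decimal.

code 5865

LSB = 20 V / 8192 = 2.441 mV.
Input sits at 5865.304 steps above V_low.
Round → code 5865.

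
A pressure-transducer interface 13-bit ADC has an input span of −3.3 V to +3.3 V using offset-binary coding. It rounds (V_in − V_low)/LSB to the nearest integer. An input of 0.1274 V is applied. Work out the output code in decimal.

With 8192 levels over 6.6 V, one step is 0.806 mV.
(0.1274 − (−3.3)) / 0.000805664 = 4254.130 LSBs.
Round → code 4254.

code 4254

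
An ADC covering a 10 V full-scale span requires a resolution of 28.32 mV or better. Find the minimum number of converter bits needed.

9 bits

Number of steps required ≥ 10 V / 28.32 mV = 353.11.
Need 2^N ≥ 353.11; 2^8 = 256, 2^9 = 512.
Minimum N = 9.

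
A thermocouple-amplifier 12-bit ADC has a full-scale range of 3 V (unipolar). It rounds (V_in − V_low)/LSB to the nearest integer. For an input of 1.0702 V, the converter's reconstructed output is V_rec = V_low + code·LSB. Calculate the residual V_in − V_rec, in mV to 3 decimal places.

0.132 mV

LSB = 3/2^12 = 0.732 mV.
Scaled input = 1461.1797 LSBs, so code = 1461.
Reconstructed: 1.0700684 V.
V_in − V_rec = 0.000131641 V = 0.132 mV.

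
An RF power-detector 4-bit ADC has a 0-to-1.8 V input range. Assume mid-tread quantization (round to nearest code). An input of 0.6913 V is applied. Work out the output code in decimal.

code 6

With 16 levels over 1.8 V, one step is 112.500 mV.
(V_in − V_low)/LSB = (0.6913 − 0) / 0.1125 = 6.145.
round(6.145) = 6.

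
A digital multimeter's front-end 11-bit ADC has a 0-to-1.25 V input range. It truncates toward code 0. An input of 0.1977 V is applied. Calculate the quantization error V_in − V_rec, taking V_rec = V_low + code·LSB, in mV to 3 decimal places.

0.556 mV

Step size: 1.25 V ÷ 2^11 = 0.610 mV.
(V_in − V_low)/LSB = (0.1977 − 0)/0.000610352 = 323.9117 → code 323 (floor).
Reconstructed: 0.19714355 V.
Difference: 0.000556445 V → 0.556 mV.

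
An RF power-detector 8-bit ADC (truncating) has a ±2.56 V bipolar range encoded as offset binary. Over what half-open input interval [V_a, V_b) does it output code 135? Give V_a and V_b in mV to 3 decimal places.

[140.000 mV, 160.000 mV)

LSB = 5.12/2^8 = 20.000 mV.
V_a = V_low + 135·LSB = 0.14 V; V_b = V_low + 136·LSB = 0.16 V.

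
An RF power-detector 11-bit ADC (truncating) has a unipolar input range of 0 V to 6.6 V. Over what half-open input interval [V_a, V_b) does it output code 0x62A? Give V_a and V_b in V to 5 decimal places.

LSB = 6.6/2^11 = 3.223 mV.
Code 0x62A = 1578 decimal.
V_a = V_low + 1578·LSB = 5.08535 V; V_b = V_low + 1579·LSB = 5.08857 V.

[5.08535 V, 5.08857 V)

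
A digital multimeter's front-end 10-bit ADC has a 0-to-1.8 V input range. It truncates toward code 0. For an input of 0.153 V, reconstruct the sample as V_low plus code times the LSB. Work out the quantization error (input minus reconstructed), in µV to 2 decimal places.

70.31 µV

LSB = 1.8/2^10 = 1.758 mV.
(V_in − V_low)/LSB = (0.153 − 0)/0.00175781 = 87.0400 → code 87 (floor).
Reconstructed: 0.15292969 V.
V_in − V_rec = 7.03125e-05 V = 70.31 µV.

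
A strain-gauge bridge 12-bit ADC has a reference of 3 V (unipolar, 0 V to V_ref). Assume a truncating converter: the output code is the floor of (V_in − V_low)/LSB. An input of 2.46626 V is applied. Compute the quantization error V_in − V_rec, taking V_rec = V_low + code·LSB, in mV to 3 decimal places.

One LSB is 3 V / 4096 = 0.732 mV.
Scaled input = 3367.2670 LSBs, so code = 3367.
Code 3367 maps back to 0 + 3367×0.000732422 V = 2.4660645 V.
V_in − V_rec = 0.000195547 V = 0.196 mV.

0.196 mV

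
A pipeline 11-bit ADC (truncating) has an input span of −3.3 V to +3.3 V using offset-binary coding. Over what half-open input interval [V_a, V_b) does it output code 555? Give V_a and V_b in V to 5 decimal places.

LSB = 6.6/2^11 = 3.223 mV.
V_a = V_low + 555·LSB = -1.51143 V; V_b = V_low + 556·LSB = -1.5082 V.

[-1.51143 V, -1.50820 V)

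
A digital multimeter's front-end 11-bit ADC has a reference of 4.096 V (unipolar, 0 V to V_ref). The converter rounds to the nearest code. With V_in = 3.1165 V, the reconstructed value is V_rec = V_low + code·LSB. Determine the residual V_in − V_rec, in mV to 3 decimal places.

0.500 mV

One LSB is 4.096 V / 2048 = 2.000 mV.
(V_in − V_low)/LSB = (3.1165 − 0)/0.002 = 1558.2500 → code 1558 (round).
Reconstructed: 3.116 V.
Error = 3.1165 − 3.116 = 0.0005 V = 0.500 mV.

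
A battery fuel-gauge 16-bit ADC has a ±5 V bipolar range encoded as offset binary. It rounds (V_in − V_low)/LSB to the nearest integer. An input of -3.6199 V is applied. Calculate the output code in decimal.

code 9045

Full-scale span = 10 V; LSB = 10/2^16 = 152.59 µV.
(-3.6199 − (−5)) / 0.000152588 = 9044.623 LSBs.
Round → code 9045.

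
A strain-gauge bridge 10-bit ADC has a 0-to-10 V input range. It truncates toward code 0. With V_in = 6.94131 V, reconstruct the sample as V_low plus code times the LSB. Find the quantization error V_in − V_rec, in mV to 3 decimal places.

7.716 mV

Step size: 10 V ÷ 2^10 = 9.766 mV.
Scaled input = 710.7901 LSBs, so code = 710.
Code 710 maps back to 0 + 710×0.00976562 V = 6.9335938 V.
Difference: 0.00771625 V → 7.716 mV.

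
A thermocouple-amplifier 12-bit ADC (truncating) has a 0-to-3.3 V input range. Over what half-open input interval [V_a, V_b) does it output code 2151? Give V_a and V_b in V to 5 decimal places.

[1.73298 V, 1.73379 V)

LSB = 3.3/2^12 = 0.806 mV.
V_a = V_low + 2151·LSB = 1.73298 V; V_b = V_low + 2152·LSB = 1.73379 V.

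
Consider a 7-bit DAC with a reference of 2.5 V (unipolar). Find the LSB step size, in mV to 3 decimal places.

19.531 mV

Full-scale span = 2.5 V.
LSB = 2.5 / 2^7 = 2.5 / 128 = 0.0195312 V = 19.531 mV.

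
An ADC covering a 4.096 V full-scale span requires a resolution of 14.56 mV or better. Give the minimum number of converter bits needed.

9 bits

Number of steps required ≥ 4.096 V / 14.56 mV = 281.32.
Need 2^N ≥ 281.32; 2^8 = 256, 2^9 = 512.
Minimum N = 9.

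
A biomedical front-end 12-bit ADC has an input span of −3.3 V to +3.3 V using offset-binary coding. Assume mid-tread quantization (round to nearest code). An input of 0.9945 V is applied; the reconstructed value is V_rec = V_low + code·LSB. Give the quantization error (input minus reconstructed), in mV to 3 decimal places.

0.311 mV

One LSB is 6.6 V / 4096 = 1.611 mV.
Scaled input = 2665.1927 LSBs, so code = 2665.
V_rec = (−3.3) + 2665·0.00161133 = 0.99418945 V.
V_in − V_rec = 0.000310547 V = 0.311 mV.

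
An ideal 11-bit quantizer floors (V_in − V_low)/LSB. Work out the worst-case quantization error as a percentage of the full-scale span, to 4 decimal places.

0.0488 %

Truncating → worst-case error = 1 LSB = V_FS/2^11, so 100/2048 = 0.0488281 % of full scale.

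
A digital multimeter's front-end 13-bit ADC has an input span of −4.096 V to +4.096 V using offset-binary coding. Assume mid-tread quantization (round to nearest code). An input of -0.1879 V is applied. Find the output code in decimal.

Full-scale span = 8.192 V; LSB = 8.192/2^13 = 1.000 mV.
(-0.1879 − (−4.096)) / 0.001 = 3908.100 LSBs.
So the output code is 3908.

code 3908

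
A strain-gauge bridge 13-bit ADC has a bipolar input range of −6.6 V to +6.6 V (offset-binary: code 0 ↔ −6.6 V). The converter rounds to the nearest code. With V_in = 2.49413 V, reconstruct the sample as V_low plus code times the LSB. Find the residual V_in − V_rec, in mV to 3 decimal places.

Step size: 13.2 V ÷ 2^13 = 1.611 mV.
(V_in − V_low)/LSB = (2.49413 − (−6.6))/0.00161133 = 5643.8722 → code 5644 (round).
Reconstructed: 2.4943359 V.
Difference: -0.000205938 V → -0.206 mV.

-0.206 mV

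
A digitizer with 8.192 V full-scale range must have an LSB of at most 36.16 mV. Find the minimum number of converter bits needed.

Number of steps required ≥ 8.192 V / 36.16 mV = 226.55.
Need 2^N ≥ 226.55; 2^7 = 128, 2^8 = 256.
Minimum N = 8.

8 bits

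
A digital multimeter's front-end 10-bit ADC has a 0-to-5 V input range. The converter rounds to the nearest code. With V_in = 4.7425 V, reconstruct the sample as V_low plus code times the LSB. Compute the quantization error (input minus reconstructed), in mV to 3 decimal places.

1.289 mV

LSB = 5/2^10 = 4.883 mV.
(V_in − V_low)/LSB = (4.7425 − 0)/0.00488281 = 971.2640 → code 971 (round).
V_rec = 0 + 971·0.00488281 = 4.7412109 V.
V_in − V_rec = 0.00128906 V = 1.289 mV.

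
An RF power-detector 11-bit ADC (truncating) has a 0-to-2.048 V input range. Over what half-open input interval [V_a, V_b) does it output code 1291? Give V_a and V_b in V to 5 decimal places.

LSB = 2.048/2^11 = 1.000 mV.
V_a = V_low + 1291·LSB = 1.291 V; V_b = V_low + 1292·LSB = 1.292 V.

[1.29100 V, 1.29200 V)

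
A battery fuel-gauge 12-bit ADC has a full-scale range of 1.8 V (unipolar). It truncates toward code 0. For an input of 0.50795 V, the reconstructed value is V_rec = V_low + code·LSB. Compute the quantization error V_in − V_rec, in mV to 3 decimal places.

Step size: 1.8 V ÷ 2^12 = 439.45 µV.
(0.50795 − 0)/0.000439453 = 1155.8684; ⌊·⌋ gives code 1155.
Reconstructed: 0.50756836 V.
Error = 0.50795 − 0.50756836 = 0.000381641 V = 0.382 mV.

0.382 mV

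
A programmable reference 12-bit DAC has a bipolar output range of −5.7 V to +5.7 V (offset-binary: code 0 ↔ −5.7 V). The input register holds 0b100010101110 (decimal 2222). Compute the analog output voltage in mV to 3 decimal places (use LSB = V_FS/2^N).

484.277 mV

LSB = 11.4 V / 2^12 = 2.783 mV.
Code 0b100010101110 = 2222 decimal.
V_out = (−5.7) + 2222 × 0.0027832 V = 0.484277 V.
= 484.277 mV.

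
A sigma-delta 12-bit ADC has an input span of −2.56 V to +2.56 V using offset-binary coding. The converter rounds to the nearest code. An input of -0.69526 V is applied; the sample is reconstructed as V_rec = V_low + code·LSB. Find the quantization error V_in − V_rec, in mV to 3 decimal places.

One LSB is 5.12 V / 4096 = 1.250 mV.
Scaled input = 1491.7920 LSBs, so code = 1492.
Code 1492 maps back to (−2.56) + 1492×0.00125 V = -0.695 V.
Error = -0.69526 − (−0.695) = -0.00026 V = -0.260 mV.

-0.260 mV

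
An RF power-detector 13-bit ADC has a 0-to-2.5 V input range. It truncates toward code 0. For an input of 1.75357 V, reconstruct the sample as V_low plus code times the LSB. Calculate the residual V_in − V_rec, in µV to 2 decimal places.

29.96 µV

LSB = 2.5/2^13 = 305.18 µV.
Scaled input = 5746.0982 LSBs, so code = 5746.
Reconstructed: 1.75354 V.
V_in − V_rec = 2.99609e-05 V = 29.96 µV.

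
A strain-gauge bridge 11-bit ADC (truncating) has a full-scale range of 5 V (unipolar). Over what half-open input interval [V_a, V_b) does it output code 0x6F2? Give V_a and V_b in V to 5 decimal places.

[4.34082 V, 4.34326 V)

LSB = 5/2^11 = 2.441 mV.
Code 0x6F2 = 1778 decimal.
V_a = V_low + 1778·LSB = 4.34082 V; V_b = V_low + 1779·LSB = 4.34326 V.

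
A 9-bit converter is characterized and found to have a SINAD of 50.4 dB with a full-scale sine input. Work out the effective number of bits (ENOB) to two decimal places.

8.08 bits

ENOB = (SINAD − 1.76) / 6.02 = (50.4 − 1.76)/6.02 = 8.080.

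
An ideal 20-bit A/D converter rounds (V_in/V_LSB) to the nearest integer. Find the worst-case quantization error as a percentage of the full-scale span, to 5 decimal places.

Rounding → worst-case error = ½ LSB = V_FS/2^21, so 100/2097152 = 4.76837e-05 % of full scale.

0.00005 %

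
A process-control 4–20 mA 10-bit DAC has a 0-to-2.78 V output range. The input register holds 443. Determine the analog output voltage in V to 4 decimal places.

1.2027 V

LSB = 2.78 V / 2^10 = 2.715 mV.
V_out = 0 + 443 × 0.00271484 V = 1.20268 V.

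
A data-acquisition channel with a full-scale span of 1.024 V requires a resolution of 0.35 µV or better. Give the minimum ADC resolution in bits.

22 bits

Number of steps required ≥ 1.024 V / 0.35 µV = 2925714.29.
Need 2^N ≥ 2925714.29; 2^21 = 2097152, 2^22 = 4194304.
Minimum N = 22.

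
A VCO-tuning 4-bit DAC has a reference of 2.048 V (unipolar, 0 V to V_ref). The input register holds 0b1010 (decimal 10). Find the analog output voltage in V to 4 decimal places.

1.2800 V

LSB = 2.048 V / 2^4 = 128.000 mV.
Code 0b1010 = 10 decimal.
V_out = 0 + 10 × 0.128 V = 1.28 V.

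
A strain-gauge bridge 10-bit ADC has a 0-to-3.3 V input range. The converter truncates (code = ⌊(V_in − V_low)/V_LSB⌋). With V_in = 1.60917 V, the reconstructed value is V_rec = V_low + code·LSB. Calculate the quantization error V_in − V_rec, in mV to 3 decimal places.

One LSB is 3.3 V / 1024 = 3.223 mV.
Scaled input = 499.3303 LSBs, so code = 499.
Code 499 maps back to 0 + 499×0.00322266 V = 1.6081055 V.
Difference: 0.00106453 V → 1.065 mV.

1.065 mV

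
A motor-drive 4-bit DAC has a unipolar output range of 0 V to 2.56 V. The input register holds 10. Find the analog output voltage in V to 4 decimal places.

1.6000 V

LSB = 2.56 V / 2^4 = 160.000 mV.
V_out = 0 + 10 × 0.16 V = 1.6 V.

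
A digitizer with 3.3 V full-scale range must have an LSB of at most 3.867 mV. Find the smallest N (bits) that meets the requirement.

Number of steps required ≥ 3.3 V / 3.867 mV = 853.37.
Need 2^N ≥ 853.37; 2^9 = 512, 2^10 = 1024.
Minimum N = 10.

10 bits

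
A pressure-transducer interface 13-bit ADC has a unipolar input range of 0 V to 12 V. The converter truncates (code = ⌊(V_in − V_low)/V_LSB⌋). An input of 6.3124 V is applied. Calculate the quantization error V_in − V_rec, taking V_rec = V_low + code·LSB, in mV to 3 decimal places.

0.388 mV

One LSB is 12 V / 8192 = 1.465 mV.
(V_in − V_low)/LSB = (6.3124 − 0)/0.00146484 = 4309.2651 → code 4309 (floor).
V_rec = 0 + 4309·0.00146484 = 6.3120117 V.
Error = 6.3124 − 6.3120117 = 0.000388281 V = 0.388 mV.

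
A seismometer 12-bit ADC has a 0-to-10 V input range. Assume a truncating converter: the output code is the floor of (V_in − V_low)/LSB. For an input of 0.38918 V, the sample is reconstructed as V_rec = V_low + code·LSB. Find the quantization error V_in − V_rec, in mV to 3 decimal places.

0.996 mV

Step size: 10 V ÷ 2^12 = 2.441 mV.
(V_in − V_low)/LSB = (0.38918 − 0)/0.00244141 = 159.4081 → code 159 (floor).
Code 159 maps back to 0 + 159×0.00244141 V = 0.38818359 V.
Difference: 0.000996406 V → 0.996 mV.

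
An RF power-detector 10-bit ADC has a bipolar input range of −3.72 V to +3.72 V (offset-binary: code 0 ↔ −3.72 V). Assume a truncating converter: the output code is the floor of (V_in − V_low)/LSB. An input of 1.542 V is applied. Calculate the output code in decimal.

Full-scale span = 7.44 V; LSB = 7.44/2^10 = 7.266 mV.
(V_in − V_low)/LSB = (1.542 − (−3.72)) / 0.00726563 = 724.232.
So the output code is 724.

code 724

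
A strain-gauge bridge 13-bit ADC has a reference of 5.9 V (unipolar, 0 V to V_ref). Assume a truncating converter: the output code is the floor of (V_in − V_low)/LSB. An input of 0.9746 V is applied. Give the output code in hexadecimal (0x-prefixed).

code 0x549 (decimal 1353)

LSB = 5.9 V / 8192 = 0.720 mV.
(V_in − V_low)/LSB = (0.9746 − 0) / 0.000720215 = 1353.207.
So the output code is 1353.
In hexadecimal (0x-prefixed): 0x549.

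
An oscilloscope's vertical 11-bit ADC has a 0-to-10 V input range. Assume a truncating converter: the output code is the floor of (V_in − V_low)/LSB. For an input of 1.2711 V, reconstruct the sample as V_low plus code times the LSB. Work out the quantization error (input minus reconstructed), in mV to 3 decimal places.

1.569 mV

LSB = 10/2^11 = 4.883 mV.
(V_in − V_low)/LSB = (1.2711 − 0)/0.00488281 = 260.3213 → code 260 (floor).
Reconstructed: 1.2695312 V.
Error = 1.2711 − 1.2695312 = 0.00156875 V = 1.569 mV.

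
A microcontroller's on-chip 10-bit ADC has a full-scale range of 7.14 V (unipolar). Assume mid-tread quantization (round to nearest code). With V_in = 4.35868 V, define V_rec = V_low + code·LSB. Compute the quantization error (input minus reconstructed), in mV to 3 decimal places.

LSB = 7.14/2^10 = 6.973 mV.
(4.35868 − 0)/0.00697266 = 625.1104; round gives code 625.
Code 625 maps back to 0 + 625×0.00697266 V = 4.3579102 V.
Error = 4.35868 − 4.3579102 = 0.000769844 V = 0.770 mV.

0.770 mV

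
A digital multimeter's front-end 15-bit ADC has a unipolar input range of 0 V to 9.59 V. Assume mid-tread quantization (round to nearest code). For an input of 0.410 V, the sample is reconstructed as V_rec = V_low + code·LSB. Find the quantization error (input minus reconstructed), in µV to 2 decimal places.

Step size: 9.59 V ÷ 2^15 = 292.66 µV.
(0.410 − 0)/0.000292664 = 1400.9260; round gives code 1401.
Reconstructed: 0.41002167 V.
V_in − V_rec = -2.16675e-05 V = -21.67 µV.

-21.67 µV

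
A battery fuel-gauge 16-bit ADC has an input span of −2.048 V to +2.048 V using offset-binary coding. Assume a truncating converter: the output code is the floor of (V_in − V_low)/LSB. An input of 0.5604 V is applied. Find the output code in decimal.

LSB = 4.096 V / 65536 = 62.50 µV.
Input sits at 41734.400 steps above V_low.
⌊·⌋(41734.400) = 41734.

code 41734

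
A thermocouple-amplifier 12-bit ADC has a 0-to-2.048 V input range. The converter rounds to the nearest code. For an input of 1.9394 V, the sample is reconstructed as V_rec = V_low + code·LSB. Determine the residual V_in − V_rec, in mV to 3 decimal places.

-0.100 mV

Step size: 2.048 V ÷ 2^12 = 0.500 mV.
(V_in − V_low)/LSB = (1.9394 − 0)/0.0005 = 3878.8000 → code 3879 (round).
V_rec = 0 + 3879·0.0005 = 1.9395 V.
Error = 1.9394 − 1.9395 = -0.0001 V = -0.100 mV.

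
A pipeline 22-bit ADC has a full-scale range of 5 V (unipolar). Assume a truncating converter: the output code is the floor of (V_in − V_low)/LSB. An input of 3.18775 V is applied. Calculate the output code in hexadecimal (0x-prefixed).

code 0x28CD9E (decimal 2674078)

Full-scale span = 5 V; LSB = 5/2^22 = 1.19 µV.
(V_in − V_low)/LSB = (3.18775 − 0) / 1.19209e-06 = 2674078.515.
So the output code is 2674078.
In hexadecimal (0x-prefixed): 0x28CD9E.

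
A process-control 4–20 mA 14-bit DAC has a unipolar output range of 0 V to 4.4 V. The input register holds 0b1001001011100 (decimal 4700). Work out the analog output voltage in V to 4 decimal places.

1.2622 V

LSB = 4.4 V / 2^14 = 268.55 µV.
Code 0b1001001011100 = 4700 decimal.
V_out = 0 + 4700 × 0.000268555 V = 1.26221 V.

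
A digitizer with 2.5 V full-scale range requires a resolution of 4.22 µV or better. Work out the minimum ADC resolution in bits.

20 bits

Number of steps required ≥ 2.5 V / 4.22 µV = 592417.06.
Need 2^N ≥ 592417.06; 2^19 = 524288, 2^20 = 1048576.
Minimum N = 20.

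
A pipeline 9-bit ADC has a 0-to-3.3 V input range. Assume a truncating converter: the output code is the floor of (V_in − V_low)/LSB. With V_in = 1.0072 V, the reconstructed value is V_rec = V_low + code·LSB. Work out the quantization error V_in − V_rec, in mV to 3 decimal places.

1.731 mV

LSB = 3.3/2^9 = 6.445 mV.
(1.0072 − 0)/0.00644531 = 156.2686; ⌊·⌋ gives code 156.
V_rec = 0 + 156·0.00644531 = 1.0054687 V.
Error = 1.0072 − 1.0054687 = 0.00173125 V = 1.731 mV.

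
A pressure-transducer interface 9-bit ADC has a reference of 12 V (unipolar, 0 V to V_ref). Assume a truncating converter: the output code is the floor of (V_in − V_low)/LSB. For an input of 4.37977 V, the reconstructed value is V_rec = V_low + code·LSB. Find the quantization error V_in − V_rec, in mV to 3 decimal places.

20.395 mV

Step size: 12 V ÷ 2^9 = 23.438 mV.
(4.37977 − 0)/0.0234375 = 186.8702; ⌊·⌋ gives code 186.
Code 186 maps back to 0 + 186×0.0234375 V = 4.359375 V.
V_in − V_rec = 0.020395 V = 20.395 mV.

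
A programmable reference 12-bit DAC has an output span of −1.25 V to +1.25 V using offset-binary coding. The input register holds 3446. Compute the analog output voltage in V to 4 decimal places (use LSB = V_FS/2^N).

LSB = 2.5 V / 2^12 = 0.610 mV.
V_out = (−1.25) + 3446 × 0.000610352 V = 0.853271 V.

0.8533 V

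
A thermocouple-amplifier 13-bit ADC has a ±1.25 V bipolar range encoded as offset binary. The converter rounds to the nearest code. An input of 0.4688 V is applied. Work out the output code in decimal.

code 5632

LSB = 2.5 V / 8192 = 305.18 µV.
(0.4688 − (−1.25)) / 0.000305176 = 5632.164 LSBs.
round(5632.164) = 5632.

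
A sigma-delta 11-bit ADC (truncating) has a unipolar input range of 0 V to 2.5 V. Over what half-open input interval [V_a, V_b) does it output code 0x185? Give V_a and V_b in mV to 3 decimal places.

LSB = 2.5/2^11 = 1.221 mV.
Code 0x185 = 389 decimal.
V_a = V_low + 389·LSB = 0.474854 V; V_b = V_low + 390·LSB = 0.476074 V.

[474.854 mV, 476.074 mV)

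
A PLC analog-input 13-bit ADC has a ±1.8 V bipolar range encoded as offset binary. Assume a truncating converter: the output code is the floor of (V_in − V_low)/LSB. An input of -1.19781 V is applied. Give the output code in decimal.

code 1370

LSB = 3.6 V / 8192 = 439.45 µV.
(-1.19781 − (−1.8)) / 0.000439453 = 1370.317 LSBs.
Floor → code 1370.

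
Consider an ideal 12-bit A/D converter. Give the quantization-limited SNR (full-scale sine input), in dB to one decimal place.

74.0 dB

SNR ≈ 6.02·N + 1.76 dB = 6.02·12 + 1.76 = 74.00 dB.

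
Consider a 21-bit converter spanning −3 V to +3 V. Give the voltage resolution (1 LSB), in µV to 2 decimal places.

2.86 µV

Full-scale span = 6 V.
LSB = 6 / 2^21 = 6 / 2097152 = 2.86102e-06 V = 2.86 µV.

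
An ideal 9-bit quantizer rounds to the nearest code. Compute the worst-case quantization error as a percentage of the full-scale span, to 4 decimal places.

0.0977 %

Rounding → worst-case error = ½ LSB = V_FS/2^10, so 100/1024 = 0.0976562 % of full scale.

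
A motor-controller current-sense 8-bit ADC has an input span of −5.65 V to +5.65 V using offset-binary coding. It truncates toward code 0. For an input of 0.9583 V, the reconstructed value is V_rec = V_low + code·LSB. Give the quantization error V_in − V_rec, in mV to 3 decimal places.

31.347 mV

One LSB is 11.3 V / 256 = 44.141 mV.
(V_in − V_low)/LSB = (0.9583 − (−5.65))/0.0441406 = 149.7102 → code 149 (floor).
V_rec = (−5.65) + 149·0.0441406 = 0.92695313 V.
Difference: 0.0313469 V → 31.347 mV.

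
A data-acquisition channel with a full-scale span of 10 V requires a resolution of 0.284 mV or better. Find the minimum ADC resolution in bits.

Number of steps required ≥ 10 V / 0.284 mV = 35211.27.
Need 2^N ≥ 35211.27; 2^15 = 32768, 2^16 = 65536.
Minimum N = 16.

16 bits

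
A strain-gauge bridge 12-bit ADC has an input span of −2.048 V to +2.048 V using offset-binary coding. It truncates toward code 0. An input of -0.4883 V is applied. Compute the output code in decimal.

Full-scale span = 4.096 V; LSB = 4.096/2^12 = 1.000 mV.
(-0.4883 − (−2.048)) / 0.001 = 1559.700 LSBs.
Floor → code 1559.

code 1559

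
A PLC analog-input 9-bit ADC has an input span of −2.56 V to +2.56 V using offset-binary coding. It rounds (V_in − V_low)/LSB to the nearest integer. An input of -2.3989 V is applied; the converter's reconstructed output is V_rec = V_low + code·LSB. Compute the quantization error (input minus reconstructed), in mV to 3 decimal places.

One LSB is 5.12 V / 512 = 10.000 mV.
(V_in − V_low)/LSB = (-2.3989 − (−2.56))/0.01 = 16.1100 → code 16 (round).
Code 16 maps back to (−2.56) + 16×0.01 V = -2.4 V.
V_in − V_rec = 0.0011 V = 1.100 mV.

1.100 mV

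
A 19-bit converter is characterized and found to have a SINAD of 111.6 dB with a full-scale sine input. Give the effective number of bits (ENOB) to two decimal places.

18.25 bits

ENOB = (SINAD − 1.76) / 6.02 = (111.6 − 1.76)/6.02 = 18.246.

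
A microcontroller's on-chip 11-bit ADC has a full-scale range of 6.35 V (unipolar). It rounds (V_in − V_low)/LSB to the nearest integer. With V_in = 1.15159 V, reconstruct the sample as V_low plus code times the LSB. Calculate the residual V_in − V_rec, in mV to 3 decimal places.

1.273 mV

Step size: 6.35 V ÷ 2^11 = 3.101 mV.
Scaled input = 371.4104 LSBs, so code = 371.
V_rec = 0 + 371·0.00310059 = 1.1503174 V.
Difference: 0.00127262 V → 1.273 mV.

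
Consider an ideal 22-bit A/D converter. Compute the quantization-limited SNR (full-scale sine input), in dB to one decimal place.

134.2 dB

SNR ≈ 6.02·N + 1.76 dB = 6.02·22 + 1.76 = 134.20 dB.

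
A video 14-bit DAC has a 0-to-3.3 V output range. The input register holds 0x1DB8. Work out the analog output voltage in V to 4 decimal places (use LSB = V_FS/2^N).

1.5324 V

LSB = 3.3 V / 2^14 = 201.42 µV.
Code 0x1DB8 = 7608 decimal.
V_out = 0 + 7608 × 0.000201416 V = 1.53237 V.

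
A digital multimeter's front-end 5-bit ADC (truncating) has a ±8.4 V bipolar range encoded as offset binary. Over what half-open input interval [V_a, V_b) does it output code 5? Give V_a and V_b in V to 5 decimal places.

[-5.77500 V, -5.25000 V)

LSB = 16.8/2^5 = 0.5250 V.
V_a = V_low + 5·LSB = -5.775 V; V_b = V_low + 6·LSB = -5.25 V.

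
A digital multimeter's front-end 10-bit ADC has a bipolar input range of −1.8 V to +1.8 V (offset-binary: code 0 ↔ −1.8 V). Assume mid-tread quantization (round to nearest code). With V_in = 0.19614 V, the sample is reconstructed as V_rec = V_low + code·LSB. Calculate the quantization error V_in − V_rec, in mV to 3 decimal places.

LSB = 3.6/2^10 = 3.516 mV.
(V_in − V_low)/LSB = (0.19614 − (−1.8))/0.00351563 = 567.7909 → code 568 (round).
Code 568 maps back to (−1.8) + 568×0.00351563 V = 0.196875 V.
Difference: -0.000735 V → -0.735 mV.

-0.735 mV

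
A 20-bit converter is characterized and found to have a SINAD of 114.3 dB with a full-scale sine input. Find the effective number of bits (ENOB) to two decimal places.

ENOB = (SINAD − 1.76) / 6.02 = (114.3 − 1.76)/6.02 = 18.694.

18.69 bits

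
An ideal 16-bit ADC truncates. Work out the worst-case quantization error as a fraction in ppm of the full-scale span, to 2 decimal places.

15.26 ppm

Truncating → worst-case error = 1 LSB = V_FS/2^16, so 1e+06/65536 = 15.2588 ppm of full scale.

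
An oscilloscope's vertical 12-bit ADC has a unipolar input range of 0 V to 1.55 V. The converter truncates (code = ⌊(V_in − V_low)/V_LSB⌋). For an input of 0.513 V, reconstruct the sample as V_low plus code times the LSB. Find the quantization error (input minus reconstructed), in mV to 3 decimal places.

0.244 mV

LSB = 1.55/2^12 = 378.42 µV.
Scaled input = 1355.6439 LSBs, so code = 1355.
Code 1355 maps back to 0 + 1355×0.000378418 V = 0.51275635 V.
Error = 0.513 − 0.51275635 = 0.000243652 V = 0.244 mV.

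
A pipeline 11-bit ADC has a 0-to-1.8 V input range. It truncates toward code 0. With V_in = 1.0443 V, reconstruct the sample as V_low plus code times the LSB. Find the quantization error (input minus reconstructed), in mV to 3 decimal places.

LSB = 1.8/2^11 = 0.879 mV.
(1.0443 − 0)/0.000878906 = 1188.1813; ⌊·⌋ gives code 1188.
V_rec = 0 + 1188·0.000878906 = 1.0441406 V.
V_in − V_rec = 0.000159375 V = 0.159 mV.

0.159 mV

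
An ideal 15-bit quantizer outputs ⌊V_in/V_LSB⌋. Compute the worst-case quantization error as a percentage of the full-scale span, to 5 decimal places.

0.00305 %

Truncating → worst-case error = 1 LSB = V_FS/2^15, so 100/32768 = 0.00305176 % of full scale.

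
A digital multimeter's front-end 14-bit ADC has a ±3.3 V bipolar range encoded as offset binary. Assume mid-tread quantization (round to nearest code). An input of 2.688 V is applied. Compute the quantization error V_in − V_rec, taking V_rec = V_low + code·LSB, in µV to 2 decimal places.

-98.14 µV

One LSB is 6.6 V / 16384 = 402.83 µV.
Scaled input = 14864.7564 LSBs, so code = 14865.
Code 14865 maps back to (−3.3) + 14865×0.000402832 V = 2.6880981 V.
Error = 2.688 − 2.6880981 = -9.81445e-05 V = -98.14 µV.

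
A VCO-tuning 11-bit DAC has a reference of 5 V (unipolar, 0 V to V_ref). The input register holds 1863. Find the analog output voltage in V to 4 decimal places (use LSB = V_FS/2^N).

4.5483 V

LSB = 5 V / 2^11 = 2.441 mV.
V_out = 0 + 1863 × 0.00244141 V = 4.54834 V.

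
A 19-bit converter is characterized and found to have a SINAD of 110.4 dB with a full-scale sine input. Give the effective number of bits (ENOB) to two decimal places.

18.05 bits

ENOB = (SINAD − 1.76) / 6.02 = (110.4 − 1.76)/6.02 = 18.047.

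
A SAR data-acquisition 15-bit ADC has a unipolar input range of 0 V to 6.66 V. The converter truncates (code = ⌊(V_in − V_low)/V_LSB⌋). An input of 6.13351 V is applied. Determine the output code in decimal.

code 30177

Full-scale span = 6.66 V; LSB = 6.66/2^15 = 203.25 µV.
(V_in − V_low)/LSB = (6.13351 − 0) / 0.000203247 = 30177.606.
Floor → code 30177.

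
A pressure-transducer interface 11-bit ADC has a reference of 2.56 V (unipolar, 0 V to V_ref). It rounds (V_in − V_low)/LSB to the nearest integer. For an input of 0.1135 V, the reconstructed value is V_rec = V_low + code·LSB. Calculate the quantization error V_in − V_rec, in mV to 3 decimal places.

LSB = 2.56/2^11 = 1.250 mV.
(V_in − V_low)/LSB = (0.1135 − 0)/0.00125 = 90.8000 → code 91 (round).
V_rec = 0 + 91·0.00125 = 0.11375 V.
Difference: -0.00025 V → -0.250 mV.

-0.250 mV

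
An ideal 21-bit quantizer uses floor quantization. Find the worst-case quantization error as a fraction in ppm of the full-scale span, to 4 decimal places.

Truncating → worst-case error = 1 LSB = V_FS/2^21, so 1e+06/2097152 = 0.476837 ppm of full scale.

0.4768 ppm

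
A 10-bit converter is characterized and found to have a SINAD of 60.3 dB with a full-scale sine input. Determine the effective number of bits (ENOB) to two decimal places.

ENOB = (SINAD − 1.76) / 6.02 = (60.3 − 1.76)/6.02 = 9.724.

9.72 bits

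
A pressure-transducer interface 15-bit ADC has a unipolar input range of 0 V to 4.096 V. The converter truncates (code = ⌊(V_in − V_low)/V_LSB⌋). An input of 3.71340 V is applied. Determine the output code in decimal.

LSB = 4.096 V / 32768 = 125.00 µV.
(3.71340 − 0) / 0.000125 = 29707.200 LSBs.
⌊·⌋(29707.200) = 29707.

code 29707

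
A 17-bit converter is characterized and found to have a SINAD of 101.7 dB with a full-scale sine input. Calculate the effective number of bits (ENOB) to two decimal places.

ENOB = (SINAD − 1.76) / 6.02 = (101.7 − 1.76)/6.02 = 16.601.

16.60 bits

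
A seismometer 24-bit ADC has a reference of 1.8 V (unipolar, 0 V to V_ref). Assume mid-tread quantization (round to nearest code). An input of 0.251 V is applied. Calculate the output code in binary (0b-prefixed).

With 16777216 levels over 1.8 V, one step is 0.11 µV.
(0.251 − 0) / 1.07288e-07 = 2339489.564 LSBs.
So the output code is 2339490.
In binary (0b-prefixed): 0b1000111011001010100010.

code 0b1000111011001010100010 (decimal 2339490)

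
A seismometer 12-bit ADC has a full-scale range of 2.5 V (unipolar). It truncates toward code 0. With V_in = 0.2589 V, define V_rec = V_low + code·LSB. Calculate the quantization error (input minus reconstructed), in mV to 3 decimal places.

One LSB is 2.5 V / 4096 = 0.610 mV.
(V_in − V_low)/LSB = (0.2589 − 0)/0.000610352 = 424.1818 → code 424 (floor).
V_rec = 0 + 424·0.000610352 = 0.25878906 V.
Error = 0.2589 − 0.25878906 = 0.000110938 V = 0.111 mV.

0.111 mV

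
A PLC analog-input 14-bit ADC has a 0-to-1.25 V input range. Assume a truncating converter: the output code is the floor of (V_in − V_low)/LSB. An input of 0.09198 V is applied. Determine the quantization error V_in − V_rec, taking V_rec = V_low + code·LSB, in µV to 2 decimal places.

Step size: 1.25 V ÷ 2^14 = 76.29 µV.
Scaled input = 1205.6003 LSBs, so code = 1205.
Reconstructed: 0.091934204 V.
Difference: 4.57959e-05 V → 45.80 µV.

45.80 µV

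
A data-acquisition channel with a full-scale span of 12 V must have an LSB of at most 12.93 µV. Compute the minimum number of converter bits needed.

Number of steps required ≥ 12 V / 12.93 µV = 928074.25.
Need 2^N ≥ 928074.25; 2^19 = 524288, 2^20 = 1048576.
Minimum N = 20.

20 bits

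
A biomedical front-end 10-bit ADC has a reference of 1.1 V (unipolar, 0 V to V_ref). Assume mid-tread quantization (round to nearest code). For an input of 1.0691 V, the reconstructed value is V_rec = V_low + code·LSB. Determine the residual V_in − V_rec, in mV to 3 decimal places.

LSB = 1.1/2^10 = 1.074 mV.
Scaled input = 995.2349 LSBs, so code = 995.
Code 995 maps back to 0 + 995×0.00107422 V = 1.0688477 V.
V_in − V_rec = 0.000252344 V = 0.252 mV.

0.252 mV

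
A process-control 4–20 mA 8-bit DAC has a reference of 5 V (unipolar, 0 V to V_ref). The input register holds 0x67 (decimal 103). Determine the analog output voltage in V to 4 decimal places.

2.0117 V

LSB = 5 V / 2^8 = 19.531 mV.
Code 0x67 = 103 decimal.
V_out = 0 + 103 × 0.0195312 V = 2.01172 V.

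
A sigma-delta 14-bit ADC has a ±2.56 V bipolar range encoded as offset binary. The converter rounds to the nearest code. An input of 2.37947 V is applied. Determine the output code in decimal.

code 15806

Full-scale span = 5.12 V; LSB = 5.12/2^14 = 312.50 µV.
(V_in − V_low)/LSB = (2.37947 − (−2.56)) / 0.0003125 = 15806.304.
So the output code is 15806.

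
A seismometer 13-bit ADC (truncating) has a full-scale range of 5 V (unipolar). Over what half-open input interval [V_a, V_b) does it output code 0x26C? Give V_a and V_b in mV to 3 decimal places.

LSB = 5/2^13 = 0.610 mV.
Code 0x26C = 620 decimal.
V_a = V_low + 620·LSB = 0.378418 V; V_b = V_low + 621·LSB = 0.379028 V.

[378.418 mV, 379.028 mV)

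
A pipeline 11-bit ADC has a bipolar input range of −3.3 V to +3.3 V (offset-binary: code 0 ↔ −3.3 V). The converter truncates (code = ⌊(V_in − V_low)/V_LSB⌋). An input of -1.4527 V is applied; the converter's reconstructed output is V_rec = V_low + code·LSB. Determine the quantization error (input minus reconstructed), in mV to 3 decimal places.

0.718 mV

LSB = 6.6/2^11 = 3.223 mV.
(V_in − V_low)/LSB = (-1.4527 − (−3.3))/0.00322266 = 573.2228 → code 573 (floor).
Code 573 maps back to (−3.3) + 573×0.00322266 V = -1.453418 V.
Difference: 0.000717969 V → 0.718 mV.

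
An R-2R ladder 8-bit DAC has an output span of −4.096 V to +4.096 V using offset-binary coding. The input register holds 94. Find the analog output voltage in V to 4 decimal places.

-1.0880 V

LSB = 8.192 V / 2^8 = 32.000 mV.
V_out = (−4.096) + 94 × 0.032 V = -1.088 V.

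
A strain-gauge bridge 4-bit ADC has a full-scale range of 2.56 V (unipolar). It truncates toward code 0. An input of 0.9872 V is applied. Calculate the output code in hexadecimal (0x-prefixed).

code 0x6 (decimal 6)

With 16 levels over 2.56 V, one step is 160.000 mV.
(0.9872 − 0) / 0.16 = 6.170 LSBs.
So the output code is 6.
In hexadecimal (0x-prefixed): 0x6.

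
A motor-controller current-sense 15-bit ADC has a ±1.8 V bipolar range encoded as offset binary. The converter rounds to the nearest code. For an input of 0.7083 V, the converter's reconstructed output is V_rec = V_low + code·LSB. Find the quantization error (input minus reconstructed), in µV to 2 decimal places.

Step size: 3.6 V ÷ 2^15 = 109.86 µV.
(V_in − V_low)/LSB = (0.7083 − (−1.8))/0.000109863 = 22831.1040 → code 22831 (round).
Reconstructed: 0.70828857 V.
Error = 0.7083 − 0.70828857 = 1.14258e-05 V = 11.43 µV.

11.43 µV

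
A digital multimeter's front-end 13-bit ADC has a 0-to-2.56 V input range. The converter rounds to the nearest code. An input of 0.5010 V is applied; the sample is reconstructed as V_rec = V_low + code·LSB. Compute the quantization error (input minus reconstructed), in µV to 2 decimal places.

One LSB is 2.56 V / 8192 = 312.50 µV.
(0.5010 − 0)/0.0003125 = 1603.2000; round gives code 1603.
Reconstructed: 0.5009375 V.
V_in − V_rec = 6.25e-05 V = 62.50 µV.

62.50 µV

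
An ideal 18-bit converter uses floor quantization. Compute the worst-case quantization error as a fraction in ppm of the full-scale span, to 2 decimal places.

Truncating → worst-case error = 1 LSB = V_FS/2^18, so 1e+06/262144 = 3.8147 ppm of full scale.

3.81 ppm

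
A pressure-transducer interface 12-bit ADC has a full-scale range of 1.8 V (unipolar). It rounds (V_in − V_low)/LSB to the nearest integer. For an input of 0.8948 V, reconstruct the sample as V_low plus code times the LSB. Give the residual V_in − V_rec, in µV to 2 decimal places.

One LSB is 1.8 V / 4096 = 439.45 µV.
(V_in − V_low)/LSB = (0.8948 − 0)/0.000439453 = 2036.1671 → code 2036 (round).
Reconstructed: 0.89472656 V.
Error = 0.8948 − 0.89472656 = 7.34375e-05 V = 73.44 µV.

73.44 µV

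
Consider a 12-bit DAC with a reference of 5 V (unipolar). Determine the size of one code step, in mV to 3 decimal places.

1.221 mV

Full-scale span = 5 V.
LSB = 5 / 2^12 = 5 / 4096 = 0.0012207 V = 1.221 mV.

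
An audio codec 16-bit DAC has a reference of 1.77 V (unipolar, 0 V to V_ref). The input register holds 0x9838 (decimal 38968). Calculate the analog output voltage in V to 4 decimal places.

LSB = 1.77 V / 2^16 = 27.01 µV.
Code 0x9838 = 38968 decimal.
V_out = 0 + 38968 × 2.70081e-05 V = 1.05245 V.

1.0524 V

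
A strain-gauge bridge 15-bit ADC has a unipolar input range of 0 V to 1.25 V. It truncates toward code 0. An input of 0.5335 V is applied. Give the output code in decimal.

code 13985

LSB = 1.25 V / 32768 = 38.15 µV.
(0.5335 − 0) / 3.8147e-05 = 13985.382 LSBs.
Floor → code 13985.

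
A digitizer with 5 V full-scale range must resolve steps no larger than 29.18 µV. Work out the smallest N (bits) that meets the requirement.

18 bits

Number of steps required ≥ 5 V / 29.18 µV = 171350.24.
Need 2^N ≥ 171350.24; 2^17 = 131072, 2^18 = 262144.
Minimum N = 18.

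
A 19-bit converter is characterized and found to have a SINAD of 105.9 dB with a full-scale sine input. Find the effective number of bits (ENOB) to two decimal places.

ENOB = (SINAD − 1.76) / 6.02 = (105.9 − 1.76)/6.02 = 17.299.

17.30 bits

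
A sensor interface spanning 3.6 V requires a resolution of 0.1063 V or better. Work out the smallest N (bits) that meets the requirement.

Number of steps required ≥ 3.6 V / 0.1063 V = 33.87.
Need 2^N ≥ 33.87; 2^5 = 32, 2^6 = 64.
Minimum N = 6.

6 bits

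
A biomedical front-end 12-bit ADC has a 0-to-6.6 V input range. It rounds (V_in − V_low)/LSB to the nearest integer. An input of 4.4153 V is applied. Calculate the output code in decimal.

With 4096 levels over 6.6 V, one step is 1.611 mV.
(V_in − V_low)/LSB = (4.4153 − 0) / 0.00161133 = 2740.162.
Round → code 2740.

code 2740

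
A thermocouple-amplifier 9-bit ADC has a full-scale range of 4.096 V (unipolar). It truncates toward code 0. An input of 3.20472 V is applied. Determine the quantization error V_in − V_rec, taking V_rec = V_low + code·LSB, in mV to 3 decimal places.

One LSB is 4.096 V / 512 = 8.000 mV.
(3.20472 − 0)/0.008 = 400.5900; ⌊·⌋ gives code 400.
Code 400 maps back to 0 + 400×0.008 V = 3.2 V.
Difference: 0.00472 V → 4.720 mV.

4.720 mV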